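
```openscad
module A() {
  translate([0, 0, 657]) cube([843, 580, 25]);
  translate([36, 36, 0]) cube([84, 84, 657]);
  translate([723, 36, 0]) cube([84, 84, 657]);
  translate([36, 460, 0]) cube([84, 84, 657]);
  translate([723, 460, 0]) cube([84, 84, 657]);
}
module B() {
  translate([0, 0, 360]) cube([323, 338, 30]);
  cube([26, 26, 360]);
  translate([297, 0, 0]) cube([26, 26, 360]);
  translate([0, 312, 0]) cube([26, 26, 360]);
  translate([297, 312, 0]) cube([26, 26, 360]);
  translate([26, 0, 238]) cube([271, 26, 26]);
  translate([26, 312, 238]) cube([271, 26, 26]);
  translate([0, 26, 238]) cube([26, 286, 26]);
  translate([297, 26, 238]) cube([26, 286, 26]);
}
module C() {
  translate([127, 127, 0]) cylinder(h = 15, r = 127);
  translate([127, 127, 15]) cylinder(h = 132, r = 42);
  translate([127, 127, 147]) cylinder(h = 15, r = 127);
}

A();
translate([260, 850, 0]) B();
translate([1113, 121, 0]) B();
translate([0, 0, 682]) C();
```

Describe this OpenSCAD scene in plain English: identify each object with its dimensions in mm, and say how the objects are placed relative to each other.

A is a table: top 843 mm (x) × 580 mm (y), 25 mm thick, upper face at z = 682 mm, on four 84×84 mm square legs, each inset 36 mm from the nearest pair of top edges, running from z = 0 to the bottom of the top.

B is a four-legged stool. The seat is a 323×338×30 mm slab whose top surface is at z = 390 mm; four square legs, each 26×26 mm in cross-section, run from the floor (z = 0) to the underside of the seat, each flush with a corner of the seat. Four stretchers, 26 mm wide and 26 mm tall, connect adjacent legs with their undersides at z = 238 mm, each running between the inner faces of the legs it joins and aligned with the legs' outer faces on the other axis.

C is a spool: two coaxial disc flanges of radius 127 mm and thickness 15 mm, joined by a core cylinder of radius 42 mm and height 132 mm. The lower flange rests on z = 0 and the three cylinders share a vertical axis.

Two stools sit around the table at the +y, +x sides. The spool is on top of the table.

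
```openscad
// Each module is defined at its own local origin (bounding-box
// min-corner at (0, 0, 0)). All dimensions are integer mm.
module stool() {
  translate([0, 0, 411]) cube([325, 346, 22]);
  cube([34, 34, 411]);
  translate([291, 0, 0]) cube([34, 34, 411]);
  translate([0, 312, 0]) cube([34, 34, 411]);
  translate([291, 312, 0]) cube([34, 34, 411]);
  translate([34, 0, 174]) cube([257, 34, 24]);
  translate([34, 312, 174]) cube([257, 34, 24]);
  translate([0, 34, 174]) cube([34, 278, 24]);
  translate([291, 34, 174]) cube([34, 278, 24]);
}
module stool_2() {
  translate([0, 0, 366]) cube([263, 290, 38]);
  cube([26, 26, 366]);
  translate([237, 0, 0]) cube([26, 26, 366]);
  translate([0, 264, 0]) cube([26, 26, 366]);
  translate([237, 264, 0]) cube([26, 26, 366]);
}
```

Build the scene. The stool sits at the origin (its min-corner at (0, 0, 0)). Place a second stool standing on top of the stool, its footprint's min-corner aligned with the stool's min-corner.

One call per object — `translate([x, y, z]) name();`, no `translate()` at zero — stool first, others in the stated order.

stool();
translate([0, 0, 433]) stool_2();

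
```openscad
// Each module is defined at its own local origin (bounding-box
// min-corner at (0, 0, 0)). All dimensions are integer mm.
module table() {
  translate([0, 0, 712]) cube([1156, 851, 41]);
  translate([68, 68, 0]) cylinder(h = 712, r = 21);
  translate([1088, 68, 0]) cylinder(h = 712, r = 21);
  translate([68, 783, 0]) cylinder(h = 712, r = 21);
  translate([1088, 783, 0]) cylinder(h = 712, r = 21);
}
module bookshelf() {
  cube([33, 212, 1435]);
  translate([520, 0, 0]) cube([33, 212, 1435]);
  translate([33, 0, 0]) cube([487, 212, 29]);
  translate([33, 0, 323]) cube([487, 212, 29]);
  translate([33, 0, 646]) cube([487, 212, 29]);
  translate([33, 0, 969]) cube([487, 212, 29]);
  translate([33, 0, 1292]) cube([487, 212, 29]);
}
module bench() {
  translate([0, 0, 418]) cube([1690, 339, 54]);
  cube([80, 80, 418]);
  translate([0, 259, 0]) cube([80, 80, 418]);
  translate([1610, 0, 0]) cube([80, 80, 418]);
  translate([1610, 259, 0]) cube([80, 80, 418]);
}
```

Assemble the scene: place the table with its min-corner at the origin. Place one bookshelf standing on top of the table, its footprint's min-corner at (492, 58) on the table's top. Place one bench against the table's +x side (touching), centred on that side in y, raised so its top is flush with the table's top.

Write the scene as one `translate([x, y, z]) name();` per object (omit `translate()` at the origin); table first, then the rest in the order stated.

table();
translate([492, 58, 753]) bookshelf();
translate([1156, 256, 281]) bench();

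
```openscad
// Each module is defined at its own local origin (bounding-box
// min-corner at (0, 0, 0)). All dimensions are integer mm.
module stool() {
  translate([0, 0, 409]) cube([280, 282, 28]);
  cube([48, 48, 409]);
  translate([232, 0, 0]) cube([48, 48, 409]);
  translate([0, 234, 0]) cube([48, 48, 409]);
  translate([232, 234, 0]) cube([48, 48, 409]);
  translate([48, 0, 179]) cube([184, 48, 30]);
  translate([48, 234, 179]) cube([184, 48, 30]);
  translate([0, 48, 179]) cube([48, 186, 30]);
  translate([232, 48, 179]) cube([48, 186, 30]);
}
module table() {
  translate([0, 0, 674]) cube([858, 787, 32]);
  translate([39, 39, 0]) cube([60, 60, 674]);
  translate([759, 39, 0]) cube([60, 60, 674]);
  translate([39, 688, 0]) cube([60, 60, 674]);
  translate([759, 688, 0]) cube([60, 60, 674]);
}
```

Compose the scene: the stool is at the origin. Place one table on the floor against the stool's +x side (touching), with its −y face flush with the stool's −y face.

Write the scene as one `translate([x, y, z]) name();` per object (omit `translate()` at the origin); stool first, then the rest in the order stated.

stool();
translate([280, 0, 0]) table();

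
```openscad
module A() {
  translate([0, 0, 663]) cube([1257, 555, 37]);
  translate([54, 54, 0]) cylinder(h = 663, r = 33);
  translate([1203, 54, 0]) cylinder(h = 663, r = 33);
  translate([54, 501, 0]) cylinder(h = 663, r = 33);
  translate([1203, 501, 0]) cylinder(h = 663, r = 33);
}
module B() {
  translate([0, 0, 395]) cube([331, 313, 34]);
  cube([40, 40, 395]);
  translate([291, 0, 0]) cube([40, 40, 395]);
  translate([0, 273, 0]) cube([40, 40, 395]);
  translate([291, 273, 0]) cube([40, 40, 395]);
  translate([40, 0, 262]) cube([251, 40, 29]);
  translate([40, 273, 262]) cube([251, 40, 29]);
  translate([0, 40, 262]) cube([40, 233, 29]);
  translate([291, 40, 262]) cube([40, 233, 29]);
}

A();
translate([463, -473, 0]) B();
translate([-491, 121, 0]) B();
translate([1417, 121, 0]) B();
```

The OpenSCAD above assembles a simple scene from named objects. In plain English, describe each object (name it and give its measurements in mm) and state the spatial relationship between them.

A is a table with a 1257×555 mm rectangular top, 37 mm thick, top surface at z = 700 mm, supported by four round legs of 66 mm diameter, each leg's bounding box inset 21 mm from the nearest pair of top edges, running from the floor.

B is a four-legged stool. The seat is a 331×313×34 mm slab whose top surface is at z = 429 mm; four square legs, each 40×40 mm in cross-section, run from the floor (z = 0) to the underside of the seat, each flush with a corner of the seat. Four stretchers, 40 mm wide and 29 mm tall, connect adjacent legs with their undersides at z = 262 mm, each running between the inner faces of the legs it joins and aligned with the legs' outer faces on the other axis.

Three stools sit around the table at the −y, −x, +x sides.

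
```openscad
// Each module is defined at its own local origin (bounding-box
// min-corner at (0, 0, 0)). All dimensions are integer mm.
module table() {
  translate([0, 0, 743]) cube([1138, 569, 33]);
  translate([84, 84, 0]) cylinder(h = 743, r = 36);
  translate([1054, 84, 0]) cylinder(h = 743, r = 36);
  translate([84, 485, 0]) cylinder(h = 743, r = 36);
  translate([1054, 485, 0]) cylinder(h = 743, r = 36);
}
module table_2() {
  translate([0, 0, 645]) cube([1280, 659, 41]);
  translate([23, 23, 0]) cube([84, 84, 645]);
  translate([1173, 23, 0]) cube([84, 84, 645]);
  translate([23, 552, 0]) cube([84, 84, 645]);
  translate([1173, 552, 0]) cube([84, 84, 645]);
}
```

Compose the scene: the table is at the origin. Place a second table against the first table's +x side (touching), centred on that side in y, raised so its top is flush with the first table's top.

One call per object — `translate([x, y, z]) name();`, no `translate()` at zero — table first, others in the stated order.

table();
translate([1138, -45, 90]) table_2();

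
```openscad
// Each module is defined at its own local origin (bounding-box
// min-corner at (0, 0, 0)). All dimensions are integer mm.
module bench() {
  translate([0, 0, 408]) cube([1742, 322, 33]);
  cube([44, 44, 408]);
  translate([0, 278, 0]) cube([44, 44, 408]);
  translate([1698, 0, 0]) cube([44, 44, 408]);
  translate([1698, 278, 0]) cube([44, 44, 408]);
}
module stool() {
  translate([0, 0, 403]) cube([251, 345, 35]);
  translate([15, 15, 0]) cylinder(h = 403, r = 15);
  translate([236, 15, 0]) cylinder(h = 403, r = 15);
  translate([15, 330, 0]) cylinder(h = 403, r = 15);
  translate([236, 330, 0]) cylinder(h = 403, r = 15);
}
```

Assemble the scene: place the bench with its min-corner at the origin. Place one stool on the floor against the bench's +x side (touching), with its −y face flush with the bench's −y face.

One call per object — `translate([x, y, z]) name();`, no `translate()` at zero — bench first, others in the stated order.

bench();
translate([1742, 0, 0]) stool();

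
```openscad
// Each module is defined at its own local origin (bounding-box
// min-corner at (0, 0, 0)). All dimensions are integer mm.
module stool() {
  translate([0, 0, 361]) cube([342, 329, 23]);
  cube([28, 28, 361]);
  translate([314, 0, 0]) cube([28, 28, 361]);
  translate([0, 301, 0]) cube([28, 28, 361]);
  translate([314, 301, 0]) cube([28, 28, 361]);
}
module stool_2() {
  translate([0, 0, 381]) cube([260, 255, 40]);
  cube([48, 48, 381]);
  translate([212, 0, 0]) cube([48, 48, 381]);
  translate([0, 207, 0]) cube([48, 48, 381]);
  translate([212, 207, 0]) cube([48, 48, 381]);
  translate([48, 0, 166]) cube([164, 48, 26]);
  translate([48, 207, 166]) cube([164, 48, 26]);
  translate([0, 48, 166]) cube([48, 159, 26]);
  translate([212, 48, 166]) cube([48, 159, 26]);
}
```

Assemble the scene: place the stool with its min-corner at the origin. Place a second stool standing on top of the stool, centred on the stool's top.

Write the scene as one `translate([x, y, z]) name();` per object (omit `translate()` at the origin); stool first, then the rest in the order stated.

stool();
translate([41, 37, 384]) stool_2();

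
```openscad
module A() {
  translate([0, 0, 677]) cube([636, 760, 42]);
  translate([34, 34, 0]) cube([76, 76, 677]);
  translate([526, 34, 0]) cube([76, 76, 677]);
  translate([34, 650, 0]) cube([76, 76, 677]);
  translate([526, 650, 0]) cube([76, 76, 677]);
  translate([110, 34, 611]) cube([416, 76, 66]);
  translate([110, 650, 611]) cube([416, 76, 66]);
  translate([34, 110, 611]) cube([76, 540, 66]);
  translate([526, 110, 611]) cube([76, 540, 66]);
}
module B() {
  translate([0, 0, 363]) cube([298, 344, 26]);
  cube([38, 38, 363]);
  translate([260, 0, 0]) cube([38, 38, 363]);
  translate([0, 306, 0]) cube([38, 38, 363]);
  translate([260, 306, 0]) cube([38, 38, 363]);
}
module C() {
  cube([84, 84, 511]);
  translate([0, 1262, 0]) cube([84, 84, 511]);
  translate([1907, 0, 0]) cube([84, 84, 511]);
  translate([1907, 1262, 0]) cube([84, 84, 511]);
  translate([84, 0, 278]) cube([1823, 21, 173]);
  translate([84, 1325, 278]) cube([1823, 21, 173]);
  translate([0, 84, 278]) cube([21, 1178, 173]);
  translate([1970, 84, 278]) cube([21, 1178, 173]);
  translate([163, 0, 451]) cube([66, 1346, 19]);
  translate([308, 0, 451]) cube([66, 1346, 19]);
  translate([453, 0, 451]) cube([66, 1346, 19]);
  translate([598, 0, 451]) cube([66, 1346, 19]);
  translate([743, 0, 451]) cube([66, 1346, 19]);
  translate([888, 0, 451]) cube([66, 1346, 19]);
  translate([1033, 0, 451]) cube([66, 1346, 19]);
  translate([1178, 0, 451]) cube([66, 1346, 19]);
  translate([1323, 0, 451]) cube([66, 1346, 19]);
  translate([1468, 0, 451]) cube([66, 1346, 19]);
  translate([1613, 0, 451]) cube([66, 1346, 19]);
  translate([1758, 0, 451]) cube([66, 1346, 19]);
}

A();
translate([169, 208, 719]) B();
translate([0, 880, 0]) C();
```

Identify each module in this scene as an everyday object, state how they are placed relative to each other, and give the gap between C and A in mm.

The bed frame's nearest face is 120 mm from the table's +y face.

A is a table. B is a stool. C is a bed frame. The stool is on top of the table, centred. The bed frame is on the floor beside the table on its +y side. The gap between the bed frame and the table is 120 mm.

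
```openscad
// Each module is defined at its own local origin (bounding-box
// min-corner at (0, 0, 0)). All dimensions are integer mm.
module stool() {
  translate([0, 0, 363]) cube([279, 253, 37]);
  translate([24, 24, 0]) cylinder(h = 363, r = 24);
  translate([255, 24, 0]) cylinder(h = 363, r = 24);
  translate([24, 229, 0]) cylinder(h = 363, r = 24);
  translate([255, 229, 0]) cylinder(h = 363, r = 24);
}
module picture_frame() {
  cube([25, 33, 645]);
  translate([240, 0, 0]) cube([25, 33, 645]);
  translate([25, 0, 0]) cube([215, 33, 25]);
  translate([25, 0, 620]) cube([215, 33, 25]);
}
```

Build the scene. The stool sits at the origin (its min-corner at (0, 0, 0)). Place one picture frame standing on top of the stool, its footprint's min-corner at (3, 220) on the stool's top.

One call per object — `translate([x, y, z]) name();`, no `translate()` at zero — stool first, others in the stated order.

stool();
translate([3, 220, 400]) picture_frame();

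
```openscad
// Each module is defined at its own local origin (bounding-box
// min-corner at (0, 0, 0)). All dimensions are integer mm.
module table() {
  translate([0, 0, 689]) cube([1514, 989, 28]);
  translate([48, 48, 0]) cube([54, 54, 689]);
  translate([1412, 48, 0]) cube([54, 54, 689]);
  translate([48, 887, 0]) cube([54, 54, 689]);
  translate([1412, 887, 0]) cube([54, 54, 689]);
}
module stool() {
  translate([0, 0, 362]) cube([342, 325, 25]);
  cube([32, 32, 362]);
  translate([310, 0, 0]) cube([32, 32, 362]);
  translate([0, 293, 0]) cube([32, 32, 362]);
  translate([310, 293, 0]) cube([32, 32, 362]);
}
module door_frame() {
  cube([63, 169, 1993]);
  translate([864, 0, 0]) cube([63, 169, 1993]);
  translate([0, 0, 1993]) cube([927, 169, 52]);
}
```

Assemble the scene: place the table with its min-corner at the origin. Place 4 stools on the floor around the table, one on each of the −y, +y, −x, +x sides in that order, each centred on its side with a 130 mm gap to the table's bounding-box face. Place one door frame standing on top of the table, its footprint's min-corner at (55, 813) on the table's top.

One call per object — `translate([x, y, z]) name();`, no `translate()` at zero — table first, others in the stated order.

table();
translate([586, -455, 0]) stool();
translate([586, 1119, 0]) stool();
translate([-472, 332, 0]) stool();
translate([1644, 332, 0]) stool();
translate([55, 813, 717]) door_frame();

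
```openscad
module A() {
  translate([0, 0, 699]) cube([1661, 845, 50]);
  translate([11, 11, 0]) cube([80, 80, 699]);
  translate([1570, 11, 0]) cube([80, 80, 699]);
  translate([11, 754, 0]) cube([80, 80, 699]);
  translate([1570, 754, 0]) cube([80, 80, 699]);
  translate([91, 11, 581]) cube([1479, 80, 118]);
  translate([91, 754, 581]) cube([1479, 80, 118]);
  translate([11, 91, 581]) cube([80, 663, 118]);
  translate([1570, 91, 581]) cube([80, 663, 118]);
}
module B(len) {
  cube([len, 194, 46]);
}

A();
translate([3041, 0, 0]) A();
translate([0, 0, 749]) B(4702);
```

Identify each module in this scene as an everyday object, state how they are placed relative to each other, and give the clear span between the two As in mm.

A is a table. B is a beam. A beam spans the tops of two tables. The clear span between the two tables is 1380 mm.

Second table starts at x = 3041; first ends at x = 1661; clear span = 3041 − 1661 = 1380 mm.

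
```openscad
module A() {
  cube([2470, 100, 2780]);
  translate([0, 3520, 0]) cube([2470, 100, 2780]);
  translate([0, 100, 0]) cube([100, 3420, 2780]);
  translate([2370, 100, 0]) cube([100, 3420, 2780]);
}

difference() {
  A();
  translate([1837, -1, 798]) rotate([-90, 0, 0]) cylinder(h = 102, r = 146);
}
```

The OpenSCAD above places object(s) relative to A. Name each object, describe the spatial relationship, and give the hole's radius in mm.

The subtracted cylinder has r = 146 mm.

A is a house frame. The house frame has a circular hole through its front wall. The hole's radius is 146 mm.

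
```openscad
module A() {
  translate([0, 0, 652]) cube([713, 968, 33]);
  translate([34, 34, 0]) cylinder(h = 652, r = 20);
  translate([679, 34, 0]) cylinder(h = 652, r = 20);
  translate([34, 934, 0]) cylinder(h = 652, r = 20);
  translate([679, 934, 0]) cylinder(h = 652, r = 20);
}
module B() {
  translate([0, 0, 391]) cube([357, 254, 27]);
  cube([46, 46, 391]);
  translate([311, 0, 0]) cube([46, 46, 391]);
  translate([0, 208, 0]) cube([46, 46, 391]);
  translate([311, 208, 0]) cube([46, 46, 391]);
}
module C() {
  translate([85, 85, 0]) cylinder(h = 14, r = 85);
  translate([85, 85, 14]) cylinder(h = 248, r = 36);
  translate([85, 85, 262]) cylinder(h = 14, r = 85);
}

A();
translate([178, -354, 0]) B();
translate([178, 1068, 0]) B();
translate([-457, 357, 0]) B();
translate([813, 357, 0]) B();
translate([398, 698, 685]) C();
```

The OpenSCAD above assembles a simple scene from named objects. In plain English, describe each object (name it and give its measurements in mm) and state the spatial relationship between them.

A is a table with a 713×968 mm rectangular top, 33 mm thick, top surface at z = 685 mm, supported by four round legs of 40 mm diameter, each leg's bounding box inset 14 mm from the nearest pair of top edges, running from the floor.

B is a simple wooden stool: a rectangular seat 357 mm (x) by 254 mm (y), 27 mm thick, top face at z = 418 mm, on four square legs, each 46×46 mm in cross-section. The legs rest on z = 0, each flush with a corner of the seat.

C is a spool: two coaxial disc flanges of radius 85 mm and thickness 14 mm, joined by a core cylinder of radius 36 mm and height 248 mm. The lower flange rests on z = 0 and the three cylinders share a vertical axis.

Four stools sit around the table at the −y, +y, −x, +x sides. The spool is on top of the table.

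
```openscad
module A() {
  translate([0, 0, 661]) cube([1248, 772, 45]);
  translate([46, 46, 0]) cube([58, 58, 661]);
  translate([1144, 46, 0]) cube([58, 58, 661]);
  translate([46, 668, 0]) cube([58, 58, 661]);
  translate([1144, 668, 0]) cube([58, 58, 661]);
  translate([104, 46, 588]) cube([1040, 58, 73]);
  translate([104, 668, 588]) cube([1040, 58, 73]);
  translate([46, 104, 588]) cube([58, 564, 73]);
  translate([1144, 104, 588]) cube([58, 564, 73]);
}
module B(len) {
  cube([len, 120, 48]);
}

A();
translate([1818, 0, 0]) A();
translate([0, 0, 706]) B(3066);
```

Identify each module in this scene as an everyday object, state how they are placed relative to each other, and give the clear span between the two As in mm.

Second table starts at x = 1818; first ends at x = 1248; clear span = 1818 − 1248 = 570 mm.

A is a table. B is a beam. A beam spans the tops of two tables. The clear span between the two tables is 570 mm.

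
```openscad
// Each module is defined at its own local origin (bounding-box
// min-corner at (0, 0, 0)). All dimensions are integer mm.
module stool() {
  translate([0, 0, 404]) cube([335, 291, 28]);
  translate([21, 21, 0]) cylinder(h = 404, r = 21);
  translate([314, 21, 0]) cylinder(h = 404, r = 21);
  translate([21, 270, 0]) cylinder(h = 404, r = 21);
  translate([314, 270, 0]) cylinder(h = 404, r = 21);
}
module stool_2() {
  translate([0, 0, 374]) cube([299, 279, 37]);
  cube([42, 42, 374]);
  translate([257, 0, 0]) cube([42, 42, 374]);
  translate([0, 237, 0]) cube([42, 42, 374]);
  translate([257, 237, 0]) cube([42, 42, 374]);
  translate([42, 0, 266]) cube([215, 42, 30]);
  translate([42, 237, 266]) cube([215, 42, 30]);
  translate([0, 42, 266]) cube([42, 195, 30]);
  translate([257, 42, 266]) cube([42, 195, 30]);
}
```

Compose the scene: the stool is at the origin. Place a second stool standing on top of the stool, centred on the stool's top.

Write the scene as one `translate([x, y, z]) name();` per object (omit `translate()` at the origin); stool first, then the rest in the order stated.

stool();
translate([18, 6, 432]) stool_2();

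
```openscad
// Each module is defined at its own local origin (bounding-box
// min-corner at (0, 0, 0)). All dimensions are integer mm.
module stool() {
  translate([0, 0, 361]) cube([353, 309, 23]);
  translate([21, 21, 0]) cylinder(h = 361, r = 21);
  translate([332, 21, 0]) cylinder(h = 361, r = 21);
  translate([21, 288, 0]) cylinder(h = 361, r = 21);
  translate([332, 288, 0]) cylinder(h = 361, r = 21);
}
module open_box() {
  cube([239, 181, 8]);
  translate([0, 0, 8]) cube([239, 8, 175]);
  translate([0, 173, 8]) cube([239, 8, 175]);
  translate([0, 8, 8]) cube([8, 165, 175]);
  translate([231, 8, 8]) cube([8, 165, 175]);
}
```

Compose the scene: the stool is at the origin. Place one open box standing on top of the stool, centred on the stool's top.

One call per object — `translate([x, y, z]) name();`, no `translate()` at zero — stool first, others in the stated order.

stool();
translate([57, 64, 384]) open_box();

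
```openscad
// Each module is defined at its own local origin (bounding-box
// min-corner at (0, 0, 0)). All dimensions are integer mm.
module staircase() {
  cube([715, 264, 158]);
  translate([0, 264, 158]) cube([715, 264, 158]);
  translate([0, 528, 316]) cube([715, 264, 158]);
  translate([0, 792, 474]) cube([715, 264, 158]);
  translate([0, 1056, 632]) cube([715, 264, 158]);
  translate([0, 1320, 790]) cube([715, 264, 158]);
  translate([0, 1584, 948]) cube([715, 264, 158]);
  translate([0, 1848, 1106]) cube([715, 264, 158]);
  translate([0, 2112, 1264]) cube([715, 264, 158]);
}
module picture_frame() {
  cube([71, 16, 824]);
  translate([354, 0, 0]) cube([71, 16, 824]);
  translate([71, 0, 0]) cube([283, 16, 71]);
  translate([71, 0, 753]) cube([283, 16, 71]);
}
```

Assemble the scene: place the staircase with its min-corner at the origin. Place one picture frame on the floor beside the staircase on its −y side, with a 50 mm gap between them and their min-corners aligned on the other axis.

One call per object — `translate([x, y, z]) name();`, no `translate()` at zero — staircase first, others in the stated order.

staircase();
translate([0, -66, 0]) picture_frame();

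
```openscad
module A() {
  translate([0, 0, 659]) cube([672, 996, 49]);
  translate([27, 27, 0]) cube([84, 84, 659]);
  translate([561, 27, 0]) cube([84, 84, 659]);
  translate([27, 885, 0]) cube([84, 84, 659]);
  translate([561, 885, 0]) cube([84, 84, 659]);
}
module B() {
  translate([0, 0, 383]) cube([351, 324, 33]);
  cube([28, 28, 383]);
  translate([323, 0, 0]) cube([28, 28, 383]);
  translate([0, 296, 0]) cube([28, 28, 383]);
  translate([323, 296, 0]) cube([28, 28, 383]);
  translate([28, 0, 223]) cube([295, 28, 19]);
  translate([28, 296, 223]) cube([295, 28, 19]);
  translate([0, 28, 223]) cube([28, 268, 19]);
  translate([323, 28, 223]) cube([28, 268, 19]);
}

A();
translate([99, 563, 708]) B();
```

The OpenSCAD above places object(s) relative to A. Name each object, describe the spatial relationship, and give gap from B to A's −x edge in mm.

A is a table. B is a stool. The stool is on top of the table. The gap from the stool to the table's −x edge is 99 mm.

The stool's min-x is at 99; the table's min-x is 0; gap = 99 mm.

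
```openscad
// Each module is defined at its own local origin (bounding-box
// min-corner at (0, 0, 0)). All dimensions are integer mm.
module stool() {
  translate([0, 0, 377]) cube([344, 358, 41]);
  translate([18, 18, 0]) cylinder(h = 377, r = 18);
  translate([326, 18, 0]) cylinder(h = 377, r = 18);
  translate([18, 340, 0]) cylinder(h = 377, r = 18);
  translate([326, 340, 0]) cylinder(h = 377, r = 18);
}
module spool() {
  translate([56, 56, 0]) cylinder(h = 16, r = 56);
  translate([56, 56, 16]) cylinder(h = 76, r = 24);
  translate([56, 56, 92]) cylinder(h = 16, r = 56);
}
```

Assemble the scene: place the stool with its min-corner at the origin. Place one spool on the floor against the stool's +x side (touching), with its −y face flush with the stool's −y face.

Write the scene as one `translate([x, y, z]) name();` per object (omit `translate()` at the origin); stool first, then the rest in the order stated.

stool();
translate([344, 0, 0]) spool();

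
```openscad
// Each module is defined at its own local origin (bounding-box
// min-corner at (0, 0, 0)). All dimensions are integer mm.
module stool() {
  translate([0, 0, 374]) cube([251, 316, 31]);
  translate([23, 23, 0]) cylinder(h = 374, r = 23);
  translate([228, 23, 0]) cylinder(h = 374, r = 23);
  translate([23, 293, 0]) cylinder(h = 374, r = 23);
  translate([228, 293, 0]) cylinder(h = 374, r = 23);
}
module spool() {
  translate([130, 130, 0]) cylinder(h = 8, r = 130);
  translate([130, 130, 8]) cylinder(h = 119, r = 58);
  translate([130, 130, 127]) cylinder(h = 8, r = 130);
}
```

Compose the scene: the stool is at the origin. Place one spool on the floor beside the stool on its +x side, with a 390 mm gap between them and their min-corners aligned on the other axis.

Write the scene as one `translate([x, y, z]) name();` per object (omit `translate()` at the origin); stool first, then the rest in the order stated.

stool();
translate([641, 0, 0]) spool();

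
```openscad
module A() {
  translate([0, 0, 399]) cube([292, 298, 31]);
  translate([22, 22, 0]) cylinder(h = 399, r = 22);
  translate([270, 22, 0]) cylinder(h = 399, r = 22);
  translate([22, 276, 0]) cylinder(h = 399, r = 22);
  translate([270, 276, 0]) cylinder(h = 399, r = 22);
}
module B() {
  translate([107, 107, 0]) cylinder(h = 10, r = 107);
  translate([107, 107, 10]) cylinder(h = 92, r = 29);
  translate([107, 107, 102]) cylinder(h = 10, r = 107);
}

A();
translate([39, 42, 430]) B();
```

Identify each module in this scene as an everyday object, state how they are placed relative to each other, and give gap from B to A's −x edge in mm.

A is a stool. B is a spool. The spool is on top of the stool, centred. The gap from the spool to the stool's −x edge is 39 mm.

The spool's min-x is at 39; the stool's min-x is 0; gap = 39 mm.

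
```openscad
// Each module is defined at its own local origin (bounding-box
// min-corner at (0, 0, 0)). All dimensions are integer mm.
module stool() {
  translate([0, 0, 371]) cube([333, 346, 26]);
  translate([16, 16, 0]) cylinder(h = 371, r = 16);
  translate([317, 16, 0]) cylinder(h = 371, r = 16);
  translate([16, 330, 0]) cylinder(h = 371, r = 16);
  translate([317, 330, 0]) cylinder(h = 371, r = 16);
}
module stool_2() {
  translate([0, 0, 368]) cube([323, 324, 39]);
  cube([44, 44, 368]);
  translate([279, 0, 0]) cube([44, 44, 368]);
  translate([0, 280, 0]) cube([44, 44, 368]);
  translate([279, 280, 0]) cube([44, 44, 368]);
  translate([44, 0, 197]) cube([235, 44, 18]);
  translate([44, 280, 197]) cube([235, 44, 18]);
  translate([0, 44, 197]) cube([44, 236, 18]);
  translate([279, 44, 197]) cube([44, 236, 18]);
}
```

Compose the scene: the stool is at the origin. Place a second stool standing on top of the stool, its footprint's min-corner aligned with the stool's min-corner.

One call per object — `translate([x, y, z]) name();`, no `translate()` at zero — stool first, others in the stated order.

stool();
translate([0, 0, 397]) stool_2();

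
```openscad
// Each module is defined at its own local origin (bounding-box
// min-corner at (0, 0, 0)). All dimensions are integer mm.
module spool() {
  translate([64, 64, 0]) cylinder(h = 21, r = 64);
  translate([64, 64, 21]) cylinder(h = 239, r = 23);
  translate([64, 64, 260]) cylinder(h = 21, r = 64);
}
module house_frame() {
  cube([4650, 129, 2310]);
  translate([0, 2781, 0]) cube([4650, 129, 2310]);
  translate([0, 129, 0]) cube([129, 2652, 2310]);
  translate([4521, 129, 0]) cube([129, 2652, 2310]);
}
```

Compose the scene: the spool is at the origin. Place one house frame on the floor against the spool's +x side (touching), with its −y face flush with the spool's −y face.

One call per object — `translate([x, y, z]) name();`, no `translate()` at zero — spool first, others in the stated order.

spool();
translate([128, 0, 0]) house_frame();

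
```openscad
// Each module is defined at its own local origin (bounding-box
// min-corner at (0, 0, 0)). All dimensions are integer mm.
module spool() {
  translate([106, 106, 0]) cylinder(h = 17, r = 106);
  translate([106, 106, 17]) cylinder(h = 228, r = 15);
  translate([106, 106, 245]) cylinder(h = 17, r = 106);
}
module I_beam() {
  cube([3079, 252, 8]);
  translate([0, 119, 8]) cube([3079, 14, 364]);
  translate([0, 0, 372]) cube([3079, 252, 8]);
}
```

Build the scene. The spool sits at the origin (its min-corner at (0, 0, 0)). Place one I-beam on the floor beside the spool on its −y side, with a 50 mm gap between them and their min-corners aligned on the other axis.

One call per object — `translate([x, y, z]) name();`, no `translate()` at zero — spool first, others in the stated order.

spool();
translate([0, -302, 0]) I_beam();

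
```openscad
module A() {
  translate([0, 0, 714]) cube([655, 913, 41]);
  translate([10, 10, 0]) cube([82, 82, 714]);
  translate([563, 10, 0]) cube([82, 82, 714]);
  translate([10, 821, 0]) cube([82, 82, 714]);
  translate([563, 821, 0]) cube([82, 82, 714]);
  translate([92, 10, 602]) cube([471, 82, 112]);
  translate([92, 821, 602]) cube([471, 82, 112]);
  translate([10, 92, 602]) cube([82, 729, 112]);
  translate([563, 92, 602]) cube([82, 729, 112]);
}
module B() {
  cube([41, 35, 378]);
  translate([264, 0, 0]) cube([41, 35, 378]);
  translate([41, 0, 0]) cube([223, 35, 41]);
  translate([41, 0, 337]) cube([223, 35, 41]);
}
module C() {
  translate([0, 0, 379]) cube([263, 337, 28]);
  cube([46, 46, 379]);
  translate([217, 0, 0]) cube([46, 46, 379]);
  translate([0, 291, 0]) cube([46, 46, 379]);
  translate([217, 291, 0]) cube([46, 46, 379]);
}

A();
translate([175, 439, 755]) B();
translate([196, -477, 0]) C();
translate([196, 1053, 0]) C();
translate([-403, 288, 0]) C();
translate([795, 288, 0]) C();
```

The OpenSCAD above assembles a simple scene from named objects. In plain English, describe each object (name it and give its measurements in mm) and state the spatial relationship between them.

A is a table with a 655×913 mm rectangular top, 41 mm thick, top surface at z = 755 mm, supported by four 82×82 mm square legs, each inset 10 mm from the nearest pair of top edges, running from the floor. Four apron rails, 82 mm thick and 112 mm tall, run between adjacent legs with their top edges flush with the underside of the top and their outer faces flush with the legs' outer faces.

B is a picture frame with a 223×296 mm rectangular opening (x by z) and a uniform 41 mm border on every side. Frame depth is 35 mm along y. It is built from two vertical stiles running the full outside height and two horizontal rails spanning the gap between the stiles.

C is a four-legged stool. The seat is a 263×337×28 mm slab whose top surface is at z = 407 mm; four square legs, each 46×46 mm in cross-section, run from the floor (z = 0) to the underside of the seat, each flush with a corner of the seat.

The picture frame is on top of the table, centred. Four stools sit around the table at the −y, +y, −x, +x sides.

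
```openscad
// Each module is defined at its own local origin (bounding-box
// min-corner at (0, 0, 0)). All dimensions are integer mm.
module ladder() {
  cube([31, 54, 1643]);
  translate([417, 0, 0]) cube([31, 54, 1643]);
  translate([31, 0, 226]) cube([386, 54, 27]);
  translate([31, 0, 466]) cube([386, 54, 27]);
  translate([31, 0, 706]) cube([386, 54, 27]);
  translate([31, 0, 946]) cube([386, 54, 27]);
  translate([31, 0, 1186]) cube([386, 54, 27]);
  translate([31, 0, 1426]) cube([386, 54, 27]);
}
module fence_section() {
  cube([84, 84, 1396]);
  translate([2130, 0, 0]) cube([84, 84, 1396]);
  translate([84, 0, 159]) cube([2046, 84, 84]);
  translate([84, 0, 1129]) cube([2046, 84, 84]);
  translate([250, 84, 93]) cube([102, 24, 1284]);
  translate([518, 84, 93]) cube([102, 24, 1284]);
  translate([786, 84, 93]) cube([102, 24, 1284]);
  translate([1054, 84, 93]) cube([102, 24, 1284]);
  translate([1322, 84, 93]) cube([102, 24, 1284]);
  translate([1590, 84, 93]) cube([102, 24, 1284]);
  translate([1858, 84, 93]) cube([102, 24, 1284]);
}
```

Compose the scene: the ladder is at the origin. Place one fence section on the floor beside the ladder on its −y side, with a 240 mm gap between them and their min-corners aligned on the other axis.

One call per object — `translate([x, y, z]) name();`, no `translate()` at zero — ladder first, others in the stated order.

ladder();
translate([0, -348, 0]) fence_section();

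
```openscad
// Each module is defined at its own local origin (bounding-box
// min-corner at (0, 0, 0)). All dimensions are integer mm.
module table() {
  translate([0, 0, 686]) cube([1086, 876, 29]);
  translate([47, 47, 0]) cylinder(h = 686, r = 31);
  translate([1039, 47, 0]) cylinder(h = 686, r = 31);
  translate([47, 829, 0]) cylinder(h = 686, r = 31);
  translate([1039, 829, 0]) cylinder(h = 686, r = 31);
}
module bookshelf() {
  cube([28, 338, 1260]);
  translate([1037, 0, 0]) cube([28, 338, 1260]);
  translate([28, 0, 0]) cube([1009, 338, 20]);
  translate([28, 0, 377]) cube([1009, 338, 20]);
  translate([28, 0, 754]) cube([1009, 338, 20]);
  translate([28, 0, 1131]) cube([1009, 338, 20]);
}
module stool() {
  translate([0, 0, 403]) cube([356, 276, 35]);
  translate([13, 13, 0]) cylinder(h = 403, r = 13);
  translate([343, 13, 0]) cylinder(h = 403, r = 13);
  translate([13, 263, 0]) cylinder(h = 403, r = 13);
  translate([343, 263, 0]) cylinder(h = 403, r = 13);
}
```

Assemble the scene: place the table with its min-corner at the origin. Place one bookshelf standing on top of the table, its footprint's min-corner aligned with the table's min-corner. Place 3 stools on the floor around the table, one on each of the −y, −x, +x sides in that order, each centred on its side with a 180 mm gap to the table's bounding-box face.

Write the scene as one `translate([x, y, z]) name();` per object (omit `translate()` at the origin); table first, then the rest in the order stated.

table();
translate([0, 0, 715]) bookshelf();
translate([365, -456, 0]) stool();
translate([-536, 300, 0]) stool();
translate([1266, 300, 0]) stool();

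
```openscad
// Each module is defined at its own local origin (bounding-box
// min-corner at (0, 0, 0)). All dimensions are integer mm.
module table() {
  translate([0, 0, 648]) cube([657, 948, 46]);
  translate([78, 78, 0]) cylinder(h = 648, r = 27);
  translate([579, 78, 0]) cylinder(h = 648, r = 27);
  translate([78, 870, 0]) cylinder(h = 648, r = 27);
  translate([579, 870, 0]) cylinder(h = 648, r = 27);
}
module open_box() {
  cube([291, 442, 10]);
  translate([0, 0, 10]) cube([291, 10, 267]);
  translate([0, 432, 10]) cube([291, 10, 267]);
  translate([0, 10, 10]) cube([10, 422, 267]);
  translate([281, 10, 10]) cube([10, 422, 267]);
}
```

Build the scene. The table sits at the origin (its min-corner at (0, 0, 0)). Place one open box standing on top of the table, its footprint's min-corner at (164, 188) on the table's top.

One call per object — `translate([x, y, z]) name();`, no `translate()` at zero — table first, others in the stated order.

table();
translate([164, 188, 694]) open_box();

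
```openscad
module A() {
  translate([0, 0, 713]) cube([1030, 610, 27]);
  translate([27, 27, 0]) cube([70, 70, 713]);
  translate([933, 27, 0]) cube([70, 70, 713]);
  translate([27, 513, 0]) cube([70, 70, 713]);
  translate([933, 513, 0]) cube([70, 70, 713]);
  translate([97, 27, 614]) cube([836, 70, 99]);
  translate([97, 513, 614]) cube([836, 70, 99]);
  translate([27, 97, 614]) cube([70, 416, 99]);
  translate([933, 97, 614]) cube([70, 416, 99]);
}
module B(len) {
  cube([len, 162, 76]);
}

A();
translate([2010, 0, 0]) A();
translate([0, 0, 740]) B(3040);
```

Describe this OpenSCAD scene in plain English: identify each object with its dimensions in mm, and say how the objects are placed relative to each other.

A is a rectangular dining table. The top is 1030×610×27 mm with its upper surface at z = 740 mm. It stands on four 70×70 mm square legs, each inset 27 mm from the nearest pair of top edges, running from the floor to the underside of the top. Four apron rails, 70 mm thick and 99 mm tall, run between adjacent legs with their top edges flush with the underside of the top and their outer faces flush with the legs' outer faces.

B is a rectangular beam 3040 mm long (x), 162 mm deep (y), 76 mm thick (z).

The beam spans the tops of two tables placed 980 mm apart, resting at z = 740 mm.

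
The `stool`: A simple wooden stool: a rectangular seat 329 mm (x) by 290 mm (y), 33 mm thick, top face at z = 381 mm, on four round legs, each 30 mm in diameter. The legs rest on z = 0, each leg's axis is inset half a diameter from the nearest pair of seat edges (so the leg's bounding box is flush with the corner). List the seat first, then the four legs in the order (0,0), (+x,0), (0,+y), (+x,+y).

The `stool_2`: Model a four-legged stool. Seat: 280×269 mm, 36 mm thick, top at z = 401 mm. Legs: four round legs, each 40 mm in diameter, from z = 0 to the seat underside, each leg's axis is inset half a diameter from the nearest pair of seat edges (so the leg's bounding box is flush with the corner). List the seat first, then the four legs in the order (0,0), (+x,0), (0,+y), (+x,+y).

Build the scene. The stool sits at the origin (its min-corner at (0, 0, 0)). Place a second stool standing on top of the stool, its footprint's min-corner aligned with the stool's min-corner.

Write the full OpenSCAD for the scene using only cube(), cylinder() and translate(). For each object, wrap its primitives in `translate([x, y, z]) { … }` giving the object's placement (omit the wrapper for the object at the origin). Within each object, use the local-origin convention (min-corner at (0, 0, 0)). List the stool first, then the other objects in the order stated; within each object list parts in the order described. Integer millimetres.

translate([0, 0, 348]) cube([329, 290, 33]);
translate([15, 15, 0]) cylinder(h = 348, r = 15);
translate([314, 15, 0]) cylinder(h = 348, r = 15);
translate([15, 275, 0]) cylinder(h = 348, r = 15);
translate([314, 275, 0]) cylinder(h = 348, r = 15);
translate([0, 0, 381]) {
  translate([0, 0, 365]) cube([280, 269, 36]);
  translate([20, 20, 0]) cylinder(h = 365, r = 20);
  translate([260, 20, 0]) cylinder(h = 365, r = 20);
  translate([20, 249, 0]) cylinder(h = 365, r = 20);
  translate([260, 249, 0]) cylinder(h = 365, r = 20);
}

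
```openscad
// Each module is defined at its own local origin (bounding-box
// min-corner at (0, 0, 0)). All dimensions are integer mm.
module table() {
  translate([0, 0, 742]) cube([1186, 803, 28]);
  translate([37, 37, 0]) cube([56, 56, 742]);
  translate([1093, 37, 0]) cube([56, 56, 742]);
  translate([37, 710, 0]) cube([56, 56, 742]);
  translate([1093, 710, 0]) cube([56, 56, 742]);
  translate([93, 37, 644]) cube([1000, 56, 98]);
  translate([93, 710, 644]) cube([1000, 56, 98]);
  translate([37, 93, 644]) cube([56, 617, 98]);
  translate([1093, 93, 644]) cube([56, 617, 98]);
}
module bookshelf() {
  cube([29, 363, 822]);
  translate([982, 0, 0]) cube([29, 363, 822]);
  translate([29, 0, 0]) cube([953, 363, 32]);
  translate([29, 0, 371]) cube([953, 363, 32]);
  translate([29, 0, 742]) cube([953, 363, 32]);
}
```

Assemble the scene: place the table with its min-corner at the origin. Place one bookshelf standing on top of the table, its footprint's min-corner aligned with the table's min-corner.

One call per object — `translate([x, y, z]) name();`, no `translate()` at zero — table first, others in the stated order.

table();
translate([0, 0, 770]) bookshelf();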